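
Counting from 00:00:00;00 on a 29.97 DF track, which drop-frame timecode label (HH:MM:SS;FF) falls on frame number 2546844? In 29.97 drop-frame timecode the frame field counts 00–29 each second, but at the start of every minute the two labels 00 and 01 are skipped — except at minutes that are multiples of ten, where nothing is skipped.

Each 10-minute DF block holds 10 × 60 × 30 − 9 × 2 = 17982 frames. 2546844 ÷ 17982 → 141 full blocks, remainder 11382.
Within the partial block the first minute is 1800 frames and each further minute 1798, so 6 further minute boundaries passed. Total skipped labels = 18 × 141 + 2 × 6 = 2550.
Non-drop label index = 2546844 + 2550 = 2549394; at 30 labels/s that is 23:36:19:24, i.e. DF 23:36:19;24.

23:36:19;24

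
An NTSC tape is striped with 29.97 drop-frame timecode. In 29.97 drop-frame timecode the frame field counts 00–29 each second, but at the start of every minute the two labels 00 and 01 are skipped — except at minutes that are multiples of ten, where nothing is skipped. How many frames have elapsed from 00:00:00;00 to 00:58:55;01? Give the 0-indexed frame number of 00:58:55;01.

105945

As if non-drop at 30 labels/s: (0 × 3600 + 58 × 60 + 55) × 30 + 1 = 106051.
Minute boundaries passed: 58; those not divisible by 10: 58 − 5 = 53; dropped labels = 2 × 53 = 106.
Actual frame index = 106051 − 106 = 105945.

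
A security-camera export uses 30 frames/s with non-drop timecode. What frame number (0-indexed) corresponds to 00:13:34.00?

Total seconds to the label: (0 × 3600 + 13 × 60 + 34) = 814.
Frame index = 814 × 30 + 0 = 24420.

frame 24420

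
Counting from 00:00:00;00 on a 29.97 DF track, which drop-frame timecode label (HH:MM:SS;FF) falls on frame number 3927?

Each 10-minute DF block holds 10 × 60 × 30 − 9 × 2 = 17982 frames. 3927 ÷ 17982 → 0 full blocks, remainder 3927.
Within the partial block the first minute is 1800 frames and each further minute 1798, so 2 further minute boundaries passed. Total skipped labels = 18 × 0 + 2 × 2 = 4.
Non-drop label index = 3927 + 4 = 3931; at 30 labels/s that is 00:02:11:01, i.e. DF 00:02:11;01.

00:02:11;01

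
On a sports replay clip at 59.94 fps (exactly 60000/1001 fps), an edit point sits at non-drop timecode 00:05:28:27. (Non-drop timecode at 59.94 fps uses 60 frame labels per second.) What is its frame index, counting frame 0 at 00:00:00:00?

Total seconds to the label: (0 × 3600 + 5 × 60 + 28) = 328.
Frame index = 328 × 60 + 27 = 19707.

frame 19707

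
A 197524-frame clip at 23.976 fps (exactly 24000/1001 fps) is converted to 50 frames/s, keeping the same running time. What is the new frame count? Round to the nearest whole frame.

Frames at target rate = 197524 × (50) / (24000/1001) = 49430381/120 ≈ 411919.842.
Nearest whole frame: 411920.

411920 frames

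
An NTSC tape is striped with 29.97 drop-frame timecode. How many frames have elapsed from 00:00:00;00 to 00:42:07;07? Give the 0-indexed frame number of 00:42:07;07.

75741

Complete 10-minute blocks: 4, each 17982 frames → 71928.
Remaining 2 whole minutes in the current block: 1800 + 1 × 1798 = 3598 frames.
Within the current minute: 7 × 30 + 7 − 2 = 215 (labels ;00/;01 skipped at this minute). Total = 71928 + 3598 + 215 = 75741.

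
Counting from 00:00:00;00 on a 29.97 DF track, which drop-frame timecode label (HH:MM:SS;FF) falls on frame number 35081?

Ten DF minutes hold 17982 frames, so frame 35081 lies in block 1 (frames 17982–35963) with 17099 frames into that block.
The block's first minute is 1800 frames and the rest 1798 each; 17099 frames reaches minute 9, so 1 × 18 + 9 × 2 = 36 labels have been skipped so far.
Adding those back, label number 35081 + 36 = 35117 at 30 labels/s is 1170 s + 17 f = 0 h 19 min 30 s frame 17, i.e. 00:19:30;17.

00:19:30;17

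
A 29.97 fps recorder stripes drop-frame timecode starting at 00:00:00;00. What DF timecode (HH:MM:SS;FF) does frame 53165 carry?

Each 10-minute DF block holds 10 × 60 × 30 − 9 × 2 = 17982 frames. 53165 ÷ 17982 → 2 full blocks, remainder 17201.
Within the partial block the first minute is 1800 frames and each further minute 1798, so 9 further minute boundaries passed. Total skipped labels = 18 × 2 + 2 × 9 = 54.
Non-drop label index = 53165 + 54 = 53219; at 30 labels/s that is 00:29:33:29, i.e. DF 00:29:33;29.

00:29:33;29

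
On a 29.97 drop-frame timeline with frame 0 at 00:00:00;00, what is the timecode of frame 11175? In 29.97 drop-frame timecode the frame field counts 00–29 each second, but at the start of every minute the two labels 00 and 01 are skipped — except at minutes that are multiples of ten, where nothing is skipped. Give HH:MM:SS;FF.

Each 10-minute DF block holds 10 × 60 × 30 − 9 × 2 = 17982 frames. 11175 ÷ 17982 → 0 full blocks, remainder 11175.
Within the partial block the first minute is 1800 frames and each further minute 1798, so 6 further minute boundaries passed. Total skipped labels = 18 × 0 + 2 × 6 = 12.
Non-drop label index = 11175 + 12 = 11187; at 30 labels/s that is 00:06:12:27, i.e. DF 00:06:12;27.

00:06:12;27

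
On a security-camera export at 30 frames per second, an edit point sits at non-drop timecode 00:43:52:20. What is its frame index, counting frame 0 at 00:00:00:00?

frame 78980

Total seconds to the label: (0 × 3600 + 43 × 60 + 52) = 2632.
Frame index = 2632 × 30 + 20 = 78980.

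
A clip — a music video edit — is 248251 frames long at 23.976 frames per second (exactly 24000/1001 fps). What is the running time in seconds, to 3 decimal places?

Running time = 248251 × 1001/24000 = 248499251/24000 s ≈ 10354.135 s.

10354.135 seconds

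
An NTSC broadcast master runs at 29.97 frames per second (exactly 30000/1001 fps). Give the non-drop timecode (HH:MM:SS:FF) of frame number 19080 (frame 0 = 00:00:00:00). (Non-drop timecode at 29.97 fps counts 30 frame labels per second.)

00:10:36:00

19080 ÷ 30 = 636 full seconds, remainder 0 frames.
636 s = 0 h 10 min 36 s.
Timecode: 00:10:36:00.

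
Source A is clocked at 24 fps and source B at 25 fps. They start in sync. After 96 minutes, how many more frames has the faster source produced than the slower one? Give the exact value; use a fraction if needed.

5760 frames

96 min = 5760 s.
A emits 24 × 5760 = 138240 frames; B emits 25 × 5760 = 144000.
Difference = 5760 frames; B is ahead of A.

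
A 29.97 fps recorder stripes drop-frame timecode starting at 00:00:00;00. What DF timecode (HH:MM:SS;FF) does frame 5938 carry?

Each 10-minute DF block holds 10 × 60 × 30 − 9 × 2 = 17982 frames. 5938 ÷ 17982 → 0 full blocks, remainder 5938.
Within the partial block the first minute is 1800 frames and each further minute 1798, so 3 further minute boundaries passed. Total skipped labels = 18 × 0 + 2 × 3 = 6.
Non-drop label index = 5938 + 6 = 5944; at 30 labels/s that is 00:03:18:04, i.e. DF 00:03:18;04.

00:03:18;04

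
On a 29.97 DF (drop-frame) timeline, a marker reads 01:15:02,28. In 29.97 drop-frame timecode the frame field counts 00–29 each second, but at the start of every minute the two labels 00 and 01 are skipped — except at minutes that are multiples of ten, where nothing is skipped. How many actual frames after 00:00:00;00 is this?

As if non-drop at 30 labels/s: (1 × 3600 + 15 × 60 + 2) × 30 + 28 = 135088.
Minute boundaries passed: 75; those not divisible by 10: 75 − 7 = 68; dropped labels = 2 × 68 = 136.
Actual frame index = 135088 − 136 = 134952.

134952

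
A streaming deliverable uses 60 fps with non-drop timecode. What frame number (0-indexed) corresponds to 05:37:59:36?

Total seconds to the label: (5 × 3600 + 37 × 60 + 59) = 20279.
Frame index = 20279 × 60 + 36 = 1216776.

1216776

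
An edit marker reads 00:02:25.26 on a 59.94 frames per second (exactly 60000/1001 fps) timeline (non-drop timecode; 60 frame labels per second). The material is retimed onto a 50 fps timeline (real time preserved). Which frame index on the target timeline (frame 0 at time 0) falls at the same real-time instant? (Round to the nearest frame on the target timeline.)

Source frame index: (0×3600 + 2×60 + 25) × 60 + 26 = 8726.
Real time: 8726 / (60000/1001) = 4367363/30000 s.
Target frame: (4367363/30000) × (50) = 4367363/600 ≈ 7278.938 → 7279.

frame 7279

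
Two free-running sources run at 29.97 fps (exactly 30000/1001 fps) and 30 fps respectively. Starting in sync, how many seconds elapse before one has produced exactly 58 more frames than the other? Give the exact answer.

29029/15 seconds

The gap grows by |30 − 30000/1001| = 30/1001 frames per second.
Time for a 58-frame gap: 58 ÷ (30/1001) = 29029/15 s.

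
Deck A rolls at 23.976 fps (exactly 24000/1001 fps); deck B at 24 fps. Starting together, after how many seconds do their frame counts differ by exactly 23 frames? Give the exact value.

23023/24 seconds

The gap grows by |24 − 24000/1001| = 24/1001 frames per second.
Time for a 23-frame gap: 23 ÷ (24/1001) = 23023/24 s.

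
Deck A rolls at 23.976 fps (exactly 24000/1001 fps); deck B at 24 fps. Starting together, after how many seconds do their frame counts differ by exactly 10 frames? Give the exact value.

The gap grows by |24 − 24000/1001| = 24/1001 frames per second.
Time for a 10-frame gap: 10 ÷ (24/1001) = 5005/12 s.

5005/12 seconds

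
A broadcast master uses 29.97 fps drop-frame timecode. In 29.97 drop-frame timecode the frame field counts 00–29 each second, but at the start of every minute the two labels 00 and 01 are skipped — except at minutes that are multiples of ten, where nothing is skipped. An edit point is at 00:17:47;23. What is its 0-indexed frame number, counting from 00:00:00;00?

Complete 10-minute blocks: 1, each 17982 frames → 17982.
Remaining 7 whole minutes in the current block: 1800 + 6 × 1798 = 12588 frames.
Within the current minute: 47 × 30 + 23 − 2 = 1431 (labels ;00/;01 skipped at this minute). Total = 17982 + 12588 + 1431 = 32001.

32001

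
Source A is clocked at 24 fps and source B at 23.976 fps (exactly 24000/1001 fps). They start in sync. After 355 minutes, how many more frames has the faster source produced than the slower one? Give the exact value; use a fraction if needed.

511200/1001 frames

355 min = 21300 s.
A emits 24 × 21300 = 511200 frames; B emits 24000/1001 × 21300 = 511200000/1001.
Difference = 511200/1001 frames (≈ 510.6893); B is behind A.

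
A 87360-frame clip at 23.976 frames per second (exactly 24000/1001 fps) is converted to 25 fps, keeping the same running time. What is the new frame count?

Target frames = source frames × (target rate / source rate) = 87360 × (25)/(24000/1001) = 87360 × 1001/960 = 91091.

91091 frames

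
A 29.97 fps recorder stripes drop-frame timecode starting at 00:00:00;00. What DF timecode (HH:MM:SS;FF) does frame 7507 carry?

00:04:10;15

Each 10-minute DF block holds 10 × 60 × 30 − 9 × 2 = 17982 frames. 7507 ÷ 17982 → 0 full blocks, remainder 7507.
Within the partial block the first minute is 1800 frames and each further minute 1798, so 4 further minute boundaries passed. Total skipped labels = 18 × 0 + 2 × 4 = 8.
Non-drop label index = 7507 + 8 = 7515; at 30 labels/s that is 00:04:10:15, i.e. DF 00:04:10;15.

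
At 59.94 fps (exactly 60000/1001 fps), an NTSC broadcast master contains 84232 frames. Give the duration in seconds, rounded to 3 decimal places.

1405.271 seconds

Running time = 84232 × 1001/60000 = 10539529/7500 s ≈ 1405.271 s.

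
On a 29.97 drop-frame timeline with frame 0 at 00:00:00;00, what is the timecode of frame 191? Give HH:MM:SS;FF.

00:00:06;11

Ten DF minutes hold 17982 frames, so frame 191 lies in block 0 (frames 0–17981) with 191 frames into that block.
The block's first minute is 1800 frames and the rest 1798 each; 191 frames reaches minute 0, so 0 × 18 + 0 × 2 = 0 labels have been skipped so far.
Adding those back, label number 191 + 0 = 191 at 30 labels/s is 6 s + 11 f = 0 h 0 min 6 s frame 11, i.e. 00:00:06;11.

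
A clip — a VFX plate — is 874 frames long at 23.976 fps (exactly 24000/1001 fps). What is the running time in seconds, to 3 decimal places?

Running time = 874 × 1001/24000 = 437437/12000 s ≈ 36.453 s.

36.453 seconds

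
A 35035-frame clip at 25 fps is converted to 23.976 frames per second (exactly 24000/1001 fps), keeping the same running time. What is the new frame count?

Target frames = source frames × (target rate / source rate) = 35035 × (24000/1001)/(25) = 35035 × 960/1001 = 33600.

33600 frames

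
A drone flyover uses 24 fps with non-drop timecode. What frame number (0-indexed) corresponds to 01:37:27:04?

Total seconds to the label: (1 × 3600 + 37 × 60 + 27) = 5847.
Frame index = 5847 × 24 + 4 = 140332.

140332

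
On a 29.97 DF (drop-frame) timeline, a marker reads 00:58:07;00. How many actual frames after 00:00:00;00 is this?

104504

Complete 10-minute blocks: 5, each 17982 frames → 89910.
Remaining 8 whole minutes in the current block: 1800 + 7 × 1798 = 14386 frames.
Within the current minute: 7 × 30 + 0 − 2 = 208 (labels ;00/;01 skipped at this minute). Total = 89910 + 14386 + 208 = 104504.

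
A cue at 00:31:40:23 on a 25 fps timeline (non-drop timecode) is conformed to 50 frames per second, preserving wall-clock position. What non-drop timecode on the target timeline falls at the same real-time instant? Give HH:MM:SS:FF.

Source frame index: (0×3600 + 31×60 + 40) × 25 + 23 = 47523.
Real time: 47523 / (25) = 47523/25 s.
Target frame: (47523/25) × (50) = 95046.
At 50 labels/s: frame 95046 → 00:31:40:46.

00:31:40:46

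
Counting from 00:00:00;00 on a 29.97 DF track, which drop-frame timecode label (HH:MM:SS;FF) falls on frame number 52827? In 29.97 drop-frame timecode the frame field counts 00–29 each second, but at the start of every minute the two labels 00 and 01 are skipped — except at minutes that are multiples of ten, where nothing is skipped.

Each 10-minute DF block holds 10 × 60 × 30 − 9 × 2 = 17982 frames. 52827 ÷ 17982 → 2 full blocks, remainder 16863.
Within the partial block the first minute is 1800 frames and each further minute 1798, so 9 further minute boundaries passed. Total skipped labels = 18 × 2 + 2 × 9 = 54.
Non-drop label index = 52827 + 54 = 52881; at 30 labels/s that is 00:29:22:21, i.e. DF 00:29:22;21.

00:29:22;21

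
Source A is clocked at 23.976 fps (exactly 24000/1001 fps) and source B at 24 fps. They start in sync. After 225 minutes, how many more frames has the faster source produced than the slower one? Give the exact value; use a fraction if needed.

324000/1001 frames

225 min = 13500 s.
A emits 24000/1001 × 13500 = 324000000/1001 frames; B emits 24 × 13500 = 324000.
Difference = 324000/1001 frames (≈ 323.6763); B is ahead of A.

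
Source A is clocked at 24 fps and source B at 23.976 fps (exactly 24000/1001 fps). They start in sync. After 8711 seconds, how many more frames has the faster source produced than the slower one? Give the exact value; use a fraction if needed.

A emits 24 × 8711 = 209064 frames; B emits 24000/1001 × 8711 = 209064000/1001.
Difference = 209064/1001 frames (≈ 208.8551); B is behind A.

209064/1001 frames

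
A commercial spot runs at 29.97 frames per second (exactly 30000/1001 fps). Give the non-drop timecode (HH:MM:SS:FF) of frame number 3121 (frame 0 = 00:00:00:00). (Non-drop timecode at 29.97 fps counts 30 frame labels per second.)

3121 ÷ 30 = 104 full seconds, remainder 1 frame.
104 s = 0 h 1 min 44 s.
Timecode: 00:01:44:01.

00:01:44:01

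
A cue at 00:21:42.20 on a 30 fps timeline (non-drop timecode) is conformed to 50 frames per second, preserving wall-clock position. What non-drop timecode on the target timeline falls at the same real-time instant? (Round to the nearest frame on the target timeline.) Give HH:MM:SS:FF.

00:21:42:33

Source frame index: (0×3600 + 21×60 + 42) × 30 + 20 = 39080.
Real time: 39080 / (30) = 3908/3 s.
Target frame: (3908/3) × (50) = 195400/3 ≈ 65133.333 → 65133.
At 50 labels/s: frame 65133 → 00:21:42:33.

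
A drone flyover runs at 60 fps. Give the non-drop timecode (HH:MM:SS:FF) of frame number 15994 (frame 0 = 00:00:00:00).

15994 ÷ 60 = 266 full seconds, remainder 34 frames.
266 s = 0 h 4 min 26 s.
Timecode: 00:04:26:34.

00:04:26:34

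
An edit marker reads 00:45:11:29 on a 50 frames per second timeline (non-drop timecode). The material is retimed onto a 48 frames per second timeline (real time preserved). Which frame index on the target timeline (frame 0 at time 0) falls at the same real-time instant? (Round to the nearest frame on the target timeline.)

Source frame index: (0×3600 + 45×60 + 11) × 50 + 29 = 135579.
Real time: 135579 / (50) = 135579/50 s.
Target frame: (135579/50) × (48) = 3253896/25 ≈ 130155.840 → 130156.

frame 130156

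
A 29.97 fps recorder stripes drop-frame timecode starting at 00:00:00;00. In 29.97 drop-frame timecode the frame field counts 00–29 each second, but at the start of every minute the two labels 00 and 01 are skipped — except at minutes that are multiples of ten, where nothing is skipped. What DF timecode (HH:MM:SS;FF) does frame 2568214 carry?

Each 10-minute DF block holds 10 × 60 × 30 − 9 × 2 = 17982 frames. 2568214 ÷ 17982 → 142 full blocks, remainder 14770.
Within the partial block the first minute is 1800 frames and each further minute 1798, so 8 further minute boundaries passed. Total skipped labels = 18 × 142 + 2 × 8 = 2572.
Non-drop label index = 2568214 + 2572 = 2570786; at 30 labels/s that is 23:48:12:26, i.e. DF 23:48:12;26.

23:48:12;26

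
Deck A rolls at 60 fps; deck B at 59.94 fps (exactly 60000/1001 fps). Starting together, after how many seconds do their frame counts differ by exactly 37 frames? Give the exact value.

37037/60 seconds

The gap grows by |60000/1001 − 60| = 60/1001 frames per second.
Time for a 37-frame gap: 37 ÷ (60/1001) = 37037/60 s.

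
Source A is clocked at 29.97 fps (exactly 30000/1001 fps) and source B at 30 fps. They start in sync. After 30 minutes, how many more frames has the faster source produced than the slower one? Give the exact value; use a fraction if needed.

30 min = 1800 s.
A emits 30000/1001 × 1800 = 54000000/1001 frames; B emits 30 × 1800 = 54000.
Difference = 54000/1001 frames (≈ 53.9461); B is ahead of A.

54000/1001 frames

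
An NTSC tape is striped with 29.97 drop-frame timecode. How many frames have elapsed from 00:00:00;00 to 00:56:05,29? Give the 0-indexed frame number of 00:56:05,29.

Complete 10-minute blocks: 5, each 17982 frames → 89910.
Remaining 6 whole minutes in the current block: 1800 + 5 × 1798 = 10790 frames.
Within the current minute: 5 × 30 + 29 − 2 = 177 (labels ;00/;01 skipped at this minute). Total = 89910 + 10790 + 177 = 100877.

100877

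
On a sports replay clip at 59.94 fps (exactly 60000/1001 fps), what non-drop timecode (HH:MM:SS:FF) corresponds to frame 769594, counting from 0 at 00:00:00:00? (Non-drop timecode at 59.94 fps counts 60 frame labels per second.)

769594 ÷ 60 = 12826 full seconds, remainder 34 frames.
12826 s = 3 h 33 min 46 s.
Timecode: 03:33:46:34.

03:33:46:34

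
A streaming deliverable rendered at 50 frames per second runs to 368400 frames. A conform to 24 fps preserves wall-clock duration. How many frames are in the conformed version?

176832 frames

Target frames = source frames × (target rate / source rate) = 368400 × (24)/(50) = 368400 × 12/25 = 176832.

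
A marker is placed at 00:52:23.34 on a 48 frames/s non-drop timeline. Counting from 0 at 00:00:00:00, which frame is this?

150898

Total seconds to the label: (0 × 3600 + 52 × 60 + 23) = 3143.
Frame index = 3143 × 48 + 34 = 150898.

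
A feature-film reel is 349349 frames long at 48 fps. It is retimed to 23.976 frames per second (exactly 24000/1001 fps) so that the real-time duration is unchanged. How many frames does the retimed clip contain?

Target frames = source frames × (target rate / source rate) = 349349 × (24000/1001)/(48) = 349349 × 500/1001 = 174500.

174500 frames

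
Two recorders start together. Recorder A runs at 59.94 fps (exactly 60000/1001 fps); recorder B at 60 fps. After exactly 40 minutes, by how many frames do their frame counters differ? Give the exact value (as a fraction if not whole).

144000/1001 frames

40 min = 2400 s.
A emits 60000/1001 × 2400 = 144000000/1001 frames; B emits 60 × 2400 = 144000.
Difference = 144000/1001 frames (≈ 143.8561); B is ahead of A.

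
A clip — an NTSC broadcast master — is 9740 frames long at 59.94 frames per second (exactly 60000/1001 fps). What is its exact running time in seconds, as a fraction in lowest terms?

487487/3000 seconds

Running time = 9740 ÷ (60000/1001) = 9740 × 1001/60000 = 487487/3000 s.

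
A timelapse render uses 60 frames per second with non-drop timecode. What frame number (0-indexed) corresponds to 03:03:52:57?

Total seconds to the label: (3 × 3600 + 3 × 60 + 52) = 11032.
Frame index = 11032 × 60 + 57 = 661977.

frame 661977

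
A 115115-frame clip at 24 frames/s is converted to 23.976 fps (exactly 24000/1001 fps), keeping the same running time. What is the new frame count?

115000 frames

Target frames = source frames × (target rate / source rate) = 115115 × (24000/1001)/(24) = 115115 × 1000/1001 = 115000.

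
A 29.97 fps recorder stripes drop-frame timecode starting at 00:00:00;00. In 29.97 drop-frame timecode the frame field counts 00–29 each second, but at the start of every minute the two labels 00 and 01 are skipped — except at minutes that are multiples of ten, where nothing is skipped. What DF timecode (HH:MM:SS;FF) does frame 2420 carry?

Each 10-minute DF block holds 10 × 60 × 30 − 9 × 2 = 17982 frames. 2420 ÷ 17982 → 0 full blocks, remainder 2420.
Within the partial block the first minute is 1800 frames and each further minute 1798, so 1 further minute boundary passed. Total skipped labels = 18 × 0 + 2 × 1 = 2.
Non-drop label index = 2420 + 2 = 2422; at 30 labels/s that is 00:01:20:22, i.e. DF 00:01:20;22.

00:01:20;22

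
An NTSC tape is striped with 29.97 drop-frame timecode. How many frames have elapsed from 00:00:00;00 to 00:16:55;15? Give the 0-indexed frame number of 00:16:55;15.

Complete 10-minute blocks: 1, each 17982 frames → 17982.
Remaining 6 whole minutes in the current block: 1800 + 5 × 1798 = 10790 frames.
Within the current minute: 55 × 30 + 15 − 2 = 1663 (labels ;00/;01 skipped at this minute). Total = 17982 + 10790 + 1663 = 30435.

30435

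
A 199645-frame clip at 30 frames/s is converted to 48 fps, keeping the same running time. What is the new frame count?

Target frames = source frames × (target rate / source rate) = 199645 × (48)/(30) = 199645 × 8/5 = 319432.

319432 frames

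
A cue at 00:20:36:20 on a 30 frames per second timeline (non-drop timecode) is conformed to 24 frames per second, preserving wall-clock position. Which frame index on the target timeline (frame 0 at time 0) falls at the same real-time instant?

frame 29680

Source frame index: (0×3600 + 20×60 + 36) × 30 + 20 = 37100.
Real time: 37100 / (30) = 3710/3 s.
Target frame: (3710/3) × (24) = 29680.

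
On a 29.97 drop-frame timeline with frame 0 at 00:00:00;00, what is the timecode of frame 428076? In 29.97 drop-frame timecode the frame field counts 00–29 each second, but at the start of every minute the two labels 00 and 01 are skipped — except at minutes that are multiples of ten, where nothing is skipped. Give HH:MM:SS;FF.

03:58:03;16

Each 10-minute DF block holds 10 × 60 × 30 − 9 × 2 = 17982 frames. 428076 ÷ 17982 → 23 full blocks, remainder 14490.
Within the partial block the first minute is 1800 frames and each further minute 1798, so 8 further minute boundaries passed. Total skipped labels = 18 × 23 + 2 × 8 = 430.
Non-drop label index = 428076 + 430 = 428506; at 30 labels/s that is 03:58:03:16, i.e. DF 03:58:03;16.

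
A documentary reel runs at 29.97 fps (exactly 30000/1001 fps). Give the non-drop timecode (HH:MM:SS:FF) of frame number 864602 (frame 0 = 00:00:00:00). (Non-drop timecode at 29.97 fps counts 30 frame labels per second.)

864602 ÷ 30 = 28820 full seconds, remainder 2 frames.
28820 s = 8 h 0 min 20 s.
Timecode: 08:00:20:02.

08:00:20:02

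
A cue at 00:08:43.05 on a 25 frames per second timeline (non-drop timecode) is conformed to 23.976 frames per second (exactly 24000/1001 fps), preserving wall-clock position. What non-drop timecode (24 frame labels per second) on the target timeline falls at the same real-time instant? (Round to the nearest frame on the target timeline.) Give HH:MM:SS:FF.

00:08:42:16

Source frame index: (0×3600 + 8×60 + 43) × 25 + 5 = 13080.
Real time: 13080 / (25) = 2616/5 s.
Target frame: (2616/5) × (24000/1001) = 12556800/1001 ≈ 12544.256 → 12544.
At 24 labels/s: frame 12544 → 00:08:42:16.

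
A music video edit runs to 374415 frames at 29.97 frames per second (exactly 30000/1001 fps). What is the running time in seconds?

12492.9805 seconds

Running time = 374415 / (30000/1001) = 12492.9805 s.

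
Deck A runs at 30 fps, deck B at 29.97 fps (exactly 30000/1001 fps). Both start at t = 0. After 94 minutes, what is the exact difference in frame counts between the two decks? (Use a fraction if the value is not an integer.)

94 min = 5640 s.
A emits 30 × 5640 = 169200 frames; B emits 30000/1001 × 5640 = 169200000/1001.
Difference = 169200/1001 frames (≈ 169.0310); B is behind A.

169200/1001 frames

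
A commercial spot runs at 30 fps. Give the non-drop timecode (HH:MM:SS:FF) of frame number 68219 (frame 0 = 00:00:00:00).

00:37:53:29

68219 ÷ 30 = 2273 full seconds, remainder 29 frames.
2273 s = 0 h 37 min 53 s.
Timecode: 00:37:53:29.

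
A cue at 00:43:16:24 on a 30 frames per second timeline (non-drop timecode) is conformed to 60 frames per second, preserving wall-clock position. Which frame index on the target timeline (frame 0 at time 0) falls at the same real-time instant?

frame 155808

Source frame index: (0×3600 + 43×60 + 16) × 30 + 24 = 77904.
Real time: 77904 / (30) = 12984/5 s.
Target frame: (12984/5) × (60) = 155808.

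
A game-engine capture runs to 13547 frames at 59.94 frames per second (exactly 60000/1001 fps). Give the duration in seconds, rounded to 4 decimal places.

Running time = 13547 × 1001/60000 = 13560547/60000 s ≈ 226.0091 s.

226.0091 seconds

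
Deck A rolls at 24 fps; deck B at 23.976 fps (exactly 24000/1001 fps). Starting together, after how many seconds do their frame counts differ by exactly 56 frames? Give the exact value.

The gap grows by |24000/1001 − 24| = 24/1001 frames per second.
Time for a 56-frame gap: 56 ÷ (24/1001) = 7007/3 s.

7007/3 seconds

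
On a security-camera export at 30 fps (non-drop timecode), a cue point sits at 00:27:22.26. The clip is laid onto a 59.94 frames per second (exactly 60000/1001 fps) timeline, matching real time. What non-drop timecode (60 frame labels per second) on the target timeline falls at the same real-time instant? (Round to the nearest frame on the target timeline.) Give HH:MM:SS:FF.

Source frame index: (0×3600 + 27×60 + 22) × 30 + 26 = 49286.
Real time: 49286 / (30) = 24643/15 s.
Target frame: (24643/15) × (60000/1001) = 98572000/1001 ≈ 98473.526 → 98474.
At 60 labels/s: frame 98474 → 00:27:21:14.

00:27:21:14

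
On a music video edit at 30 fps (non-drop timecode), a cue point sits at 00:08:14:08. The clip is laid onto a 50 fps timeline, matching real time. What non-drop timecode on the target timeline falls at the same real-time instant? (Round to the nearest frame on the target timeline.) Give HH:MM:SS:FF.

Source frame index: (0×3600 + 8×60 + 14) × 30 + 8 = 14828.
Real time: 14828 / (30) = 7414/15 s.
Target frame: (7414/15) × (50) = 74140/3 ≈ 24713.333 → 24713.
At 50 labels/s: frame 24713 → 00:08:14:13.

00:08:14:13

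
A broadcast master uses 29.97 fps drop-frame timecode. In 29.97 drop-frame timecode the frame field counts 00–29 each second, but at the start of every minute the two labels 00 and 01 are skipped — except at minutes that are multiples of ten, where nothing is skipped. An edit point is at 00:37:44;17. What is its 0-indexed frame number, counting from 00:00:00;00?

67869

As if non-drop at 30 labels/s: (0 × 3600 + 37 × 60 + 44) × 30 + 17 = 67937.
Minute boundaries passed: 37; those not divisible by 10: 37 − 3 = 34; dropped labels = 2 × 34 = 68.
Actual frame index = 67937 − 68 = 67869.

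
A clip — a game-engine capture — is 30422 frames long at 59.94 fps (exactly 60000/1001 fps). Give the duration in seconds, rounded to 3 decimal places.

Running time = 30422 × 1001/60000 = 15226211/30000 s ≈ 507.540 s.

507.540 seconds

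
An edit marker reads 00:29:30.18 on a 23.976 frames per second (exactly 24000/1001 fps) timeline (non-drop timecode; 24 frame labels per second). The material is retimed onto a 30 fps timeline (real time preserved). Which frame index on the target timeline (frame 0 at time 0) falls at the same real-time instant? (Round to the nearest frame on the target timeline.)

Source frame index: (0×3600 + 29×60 + 30) × 24 + 18 = 42498.
Real time: 42498 / (24000/1001) = 7090083/4000 s.
Target frame: (7090083/4000) × (30) = 21270249/400 ≈ 53175.622 → 53176.

frame 53176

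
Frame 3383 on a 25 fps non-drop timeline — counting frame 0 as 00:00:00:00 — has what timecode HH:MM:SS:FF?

00:02:15:08

3383 ÷ 25 = 135 full seconds, remainder 8 frames.
135 s = 0 h 2 min 15 s.
Timecode: 00:02:15:08.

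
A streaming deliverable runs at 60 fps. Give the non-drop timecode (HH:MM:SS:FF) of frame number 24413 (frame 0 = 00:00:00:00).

00:06:46:53

24413 ÷ 60 = 406 full seconds, remainder 53 frames.
406 s = 0 h 6 min 46 s.
Timecode: 00:06:46:53.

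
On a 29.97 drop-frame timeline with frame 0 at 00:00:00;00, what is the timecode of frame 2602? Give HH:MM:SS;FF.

00:01:26;24

Each 10-minute DF block holds 10 × 60 × 30 − 9 × 2 = 17982 frames. 2602 ÷ 17982 → 0 full blocks, remainder 2602.
Within the partial block the first minute is 1800 frames and each further minute 1798, so 1 further minute boundary passed. Total skipped labels = 18 × 0 + 2 × 1 = 2.
Non-drop label index = 2602 + 2 = 2604; at 30 labels/s that is 00:01:26:24, i.e. DF 00:01:26;24.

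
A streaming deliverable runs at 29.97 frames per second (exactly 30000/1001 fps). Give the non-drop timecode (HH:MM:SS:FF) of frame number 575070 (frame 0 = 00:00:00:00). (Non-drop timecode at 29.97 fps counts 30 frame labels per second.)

575070 ÷ 30 = 19169 full seconds, remainder 0 frames.
19169 s = 5 h 19 min 29 s.
Timecode: 05:19:29:00.

05:19:29:00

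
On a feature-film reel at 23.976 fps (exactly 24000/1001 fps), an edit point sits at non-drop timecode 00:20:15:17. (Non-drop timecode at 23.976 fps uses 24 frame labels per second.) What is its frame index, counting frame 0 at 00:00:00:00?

Total seconds to the label: (0 × 3600 + 20 × 60 + 15) = 1215.
Frame index = 1215 × 24 + 17 = 29177.

29177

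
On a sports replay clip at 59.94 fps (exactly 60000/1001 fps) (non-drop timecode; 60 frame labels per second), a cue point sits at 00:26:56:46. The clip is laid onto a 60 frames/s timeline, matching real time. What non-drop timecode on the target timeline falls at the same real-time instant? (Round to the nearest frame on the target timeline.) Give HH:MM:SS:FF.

00:26:58:23

Source frame index: (0×3600 + 26×60 + 56) × 60 + 46 = 97006.
Real time: 97006 / (60000/1001) = 48551503/30000 s.
Target frame: (48551503/30000) × (60) = 48551503/500 ≈ 97103.006 → 97103.
At 60 labels/s: frame 97103 → 00:26:58:23.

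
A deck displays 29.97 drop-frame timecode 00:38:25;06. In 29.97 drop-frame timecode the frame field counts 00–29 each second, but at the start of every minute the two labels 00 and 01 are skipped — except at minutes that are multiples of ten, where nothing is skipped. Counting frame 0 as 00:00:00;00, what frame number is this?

69086

As if non-drop at 30 labels/s: (0 × 3600 + 38 × 60 + 25) × 30 + 6 = 69156.
Minute boundaries passed: 38; those not divisible by 10: 38 − 3 = 35; dropped labels = 2 × 35 = 70.
Actual frame index = 69156 − 70 = 69086.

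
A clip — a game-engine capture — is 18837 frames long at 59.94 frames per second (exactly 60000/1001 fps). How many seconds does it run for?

Running time = 18837 / (60000/1001) = 314.26395 s.

314.26395 seconds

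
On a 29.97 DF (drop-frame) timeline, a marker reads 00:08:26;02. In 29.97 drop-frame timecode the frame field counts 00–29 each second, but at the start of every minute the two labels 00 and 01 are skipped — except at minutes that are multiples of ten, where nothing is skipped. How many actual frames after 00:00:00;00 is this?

15166

As if non-drop at 30 labels/s: (0 × 3600 + 8 × 60 + 26) × 30 + 2 = 15182.
Minute boundaries passed: 8; those not divisible by 10: 8 − 0 = 8; dropped labels = 2 × 8 = 16.
Actual frame index = 15182 − 16 = 15166.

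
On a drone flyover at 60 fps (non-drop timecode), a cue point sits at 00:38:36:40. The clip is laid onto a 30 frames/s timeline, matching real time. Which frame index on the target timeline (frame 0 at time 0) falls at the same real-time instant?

frame 69500

Source frame index: (0×3600 + 38×60 + 36) × 60 + 40 = 139000.
Real time: 139000 / (60) = 6950/3 s.
Target frame: (6950/3) × (30) = 69500.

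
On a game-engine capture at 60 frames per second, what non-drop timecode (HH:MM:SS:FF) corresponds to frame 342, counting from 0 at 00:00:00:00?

342 ÷ 60 = 5 full seconds, remainder 42 frames.
5 s = 0 h 0 min 5 s.
Timecode: 00:00:05:42.

00:00:05:42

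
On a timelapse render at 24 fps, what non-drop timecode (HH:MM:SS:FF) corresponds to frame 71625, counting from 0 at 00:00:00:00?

71625 ÷ 24 = 2984 full seconds, remainder 9 frames.
2984 s = 0 h 49 min 44 s.
Timecode: 00:49:44:09.

00:49:44:09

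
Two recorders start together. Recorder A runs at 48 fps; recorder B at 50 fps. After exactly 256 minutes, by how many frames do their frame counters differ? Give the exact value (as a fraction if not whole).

256 min = 15360 s.
A emits 48 × 15360 = 737280 frames; B emits 50 × 15360 = 768000.
Difference = 30720 frames; B is ahead of A.

30720 frames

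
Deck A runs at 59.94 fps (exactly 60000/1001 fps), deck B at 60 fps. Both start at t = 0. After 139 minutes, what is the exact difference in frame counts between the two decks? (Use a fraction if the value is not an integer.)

500400/1001 frames

139 min = 8340 s.
A emits 60000/1001 × 8340 = 500400000/1001 frames; B emits 60 × 8340 = 500400.
Difference = 500400/1001 frames (≈ 499.9001); B is ahead of A.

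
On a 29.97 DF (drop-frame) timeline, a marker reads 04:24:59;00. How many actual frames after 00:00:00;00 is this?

476494

Complete 10-minute blocks: 26, each 17982 frames → 467532.
Remaining 4 whole minutes in the current block: 1800 + 3 × 1798 = 7194 frames.
Within the current minute: 59 × 30 + 0 − 2 = 1768 (labels ;00/;01 skipped at this minute). Total = 467532 + 7194 + 1768 = 476494.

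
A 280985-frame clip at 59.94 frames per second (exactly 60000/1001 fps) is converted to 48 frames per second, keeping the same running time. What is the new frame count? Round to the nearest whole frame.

Frames at target rate = 280985 × (48) / (60000/1001) = 56253197/250 ≈ 225012.788.
Nearest whole frame: 225013.

225013 frames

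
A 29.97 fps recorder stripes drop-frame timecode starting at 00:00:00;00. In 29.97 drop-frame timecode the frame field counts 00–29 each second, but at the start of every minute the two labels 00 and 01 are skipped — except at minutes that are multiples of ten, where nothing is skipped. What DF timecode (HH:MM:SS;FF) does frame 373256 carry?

03:27:34;10

Ten DF minutes hold 17982 frames, so frame 373256 lies in block 20 (frames 359640–377621) with 13616 frames into that block.
The block's first minute is 1800 frames and the rest 1798 each; 13616 frames reaches minute 7, so 20 × 18 + 7 × 2 = 374 labels have been skipped so far.
Adding those back, label number 373256 + 374 = 373630 at 30 labels/s is 12454 s + 10 f = 3 h 27 min 34 s frame 10, i.e. 03:27:34;10.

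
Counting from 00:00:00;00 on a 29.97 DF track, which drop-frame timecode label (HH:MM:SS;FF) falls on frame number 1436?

Each 10-minute DF block holds 10 × 60 × 30 − 9 × 2 = 17982 frames. 1436 ÷ 17982 → 0 full blocks, remainder 1436.
Within the partial block the first minute is 1800 frames and each further minute 1798, so 0 further minute boundaries passed. Total skipped labels = 18 × 0 + 2 × 0 = 0.
Non-drop label index = 1436 + 0 = 1436; at 30 labels/s that is 00:00:47:26, i.e. DF 00:00:47;26.

00:00:47;26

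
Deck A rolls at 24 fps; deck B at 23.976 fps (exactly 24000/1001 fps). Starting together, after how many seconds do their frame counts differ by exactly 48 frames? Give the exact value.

The gap grows by |24000/1001 − 24| = 24/1001 frames per second.
Time for a 48-frame gap: 48 ÷ (24/1001) = 2002 s.

2002 seconds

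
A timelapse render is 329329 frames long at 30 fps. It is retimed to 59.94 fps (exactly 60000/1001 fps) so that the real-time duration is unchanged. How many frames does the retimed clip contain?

Target frames = source frames × (target rate / source rate) = 329329 × (60000/1001)/(30) = 329329 × 2000/1001 = 658000.

658000 frames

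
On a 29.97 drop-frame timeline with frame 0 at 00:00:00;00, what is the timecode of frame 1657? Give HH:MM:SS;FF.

00:00:55;07

Each 10-minute DF block holds 10 × 60 × 30 − 9 × 2 = 17982 frames. 1657 ÷ 17982 → 0 full blocks, remainder 1657.
Within the partial block the first minute is 1800 frames and each further minute 1798, so 0 further minute boundaries passed. Total skipped labels = 18 × 0 + 2 × 0 = 0.
Non-drop label index = 1657 + 0 = 1657; at 30 labels/s that is 00:00:55:07, i.e. DF 00:00:55;07.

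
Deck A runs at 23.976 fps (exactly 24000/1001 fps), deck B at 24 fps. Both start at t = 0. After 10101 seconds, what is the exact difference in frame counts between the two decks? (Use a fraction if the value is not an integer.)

A emits 24000/1001 × 10101 = 2664000/11 frames; B emits 24 × 10101 = 242424.
Difference = 2664/11 frames (≈ 242.1818); B is ahead of A.

2664/11 frames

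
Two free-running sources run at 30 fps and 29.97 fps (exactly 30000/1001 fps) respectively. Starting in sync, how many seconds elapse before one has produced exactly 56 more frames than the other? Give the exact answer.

The gap grows by |30000/1001 − 30| = 30/1001 frames per second.
Time for a 56-frame gap: 56 ÷ (30/1001) = 28028/15 s.

28028/15 seconds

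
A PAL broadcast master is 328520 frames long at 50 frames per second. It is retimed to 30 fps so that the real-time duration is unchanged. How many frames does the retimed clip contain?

Target frames = source frames × (target rate / source rate) = 328520 × (30)/(50) = 328520 × 3/5 = 197112.

197112 frames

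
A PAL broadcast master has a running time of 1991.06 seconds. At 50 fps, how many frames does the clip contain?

99553 frames

Frames = 1991.06 × 50 = 99553.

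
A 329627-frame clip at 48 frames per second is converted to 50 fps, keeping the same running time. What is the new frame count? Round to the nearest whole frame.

Frames at target rate = 329627 × (50) / (48) = 8240675/24 ≈ 343361.458.
Nearest whole frame: 343361.

343361 frames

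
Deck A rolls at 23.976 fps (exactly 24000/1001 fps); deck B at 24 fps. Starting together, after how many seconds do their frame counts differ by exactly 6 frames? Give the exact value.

The gap grows by |24 − 24000/1001| = 24/1001 frames per second.
Time for a 6-frame gap: 6 ÷ (24/1001) = 250.25 s.

250.25 seconds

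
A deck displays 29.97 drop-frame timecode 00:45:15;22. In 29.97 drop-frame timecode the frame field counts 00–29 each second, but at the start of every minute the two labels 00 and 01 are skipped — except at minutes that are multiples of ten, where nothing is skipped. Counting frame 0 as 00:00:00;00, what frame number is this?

81390

As if non-drop at 30 labels/s: (0 × 3600 + 45 × 60 + 15) × 30 + 22 = 81472.
Minute boundaries passed: 45; those not divisible by 10: 45 − 4 = 41; dropped labels = 2 × 41 = 82.
Actual frame index = 81472 − 82 = 81390.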